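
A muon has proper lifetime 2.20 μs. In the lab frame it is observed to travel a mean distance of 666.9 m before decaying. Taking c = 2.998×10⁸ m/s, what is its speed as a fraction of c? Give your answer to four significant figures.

d = βγcτ ⇒ βγ = d/(cτ) = 666.9 m / (659.56 m) = 1.0111.
β = (βγ)/√(1+(βγ)²) = 1.0111/√2.02232 = 0.7110.

0.7110c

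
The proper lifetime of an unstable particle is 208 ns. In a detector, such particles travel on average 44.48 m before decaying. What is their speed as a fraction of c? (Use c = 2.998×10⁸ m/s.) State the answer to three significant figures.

0.581c

d = βγcτ ⇒ βγ = d/(cτ) = 44.48 m / (62.3584 m) = 0.7133.
β = (βγ)/√(1+(βγ)²) = 0.7133/√1.508797 = 0.581.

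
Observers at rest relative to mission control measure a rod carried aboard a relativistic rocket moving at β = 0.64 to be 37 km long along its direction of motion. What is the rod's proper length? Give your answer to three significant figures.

γ = 1/√(1 − β²) = 1/√(1 − 0.4096) = 1/√0.5904 = 1/0.768375 = 1.3014.
Proper length: L₀ = γ·L = 1.3014 × 37 = 48.2 km.

48.2 km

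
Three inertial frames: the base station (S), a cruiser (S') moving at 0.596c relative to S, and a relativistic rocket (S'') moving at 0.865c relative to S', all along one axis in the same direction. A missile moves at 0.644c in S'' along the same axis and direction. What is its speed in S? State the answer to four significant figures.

First combine the missile and relativistic rocket (S''→S'): u₁ = (0.644 + 0.865)/(1 + 0.644×0.865) = 1.509/1.55706 = 0.96913.
Then combine with the cruiser (S'→S): u = (0.96913 + 0.596)/(1 + 0.96913×0.596) = 1.56513/1.57760148 = 0.99209.

0.9921c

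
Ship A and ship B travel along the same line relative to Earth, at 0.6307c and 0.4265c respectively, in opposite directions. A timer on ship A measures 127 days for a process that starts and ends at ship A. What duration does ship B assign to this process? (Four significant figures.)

229.6 days

Speed of ship A in ship B's frame: u = (v_A + v_B)/(1 + v_A v_B/c²) = (0.6307 + 0.4265)/(1 + 0.6307×0.4265) = 1.0572/1.26899355 = 0.8331; |u| = 0.8331c.
γ for this relative speed: γ = 1/√(1 − 0.694056) = 1.8079.
The clock on ship A records proper time, so ship B measures Δt = γΔτ = 1.8079 × 127 = 229.6 days.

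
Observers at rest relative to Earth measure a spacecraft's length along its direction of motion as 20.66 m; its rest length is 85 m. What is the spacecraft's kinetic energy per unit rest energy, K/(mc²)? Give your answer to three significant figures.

From L = L₀/γ: γ = 85/20.66 = 4.11423.
K/(mc²) = γ − 1 = 4.11423 − 1 = 3.11.

3.11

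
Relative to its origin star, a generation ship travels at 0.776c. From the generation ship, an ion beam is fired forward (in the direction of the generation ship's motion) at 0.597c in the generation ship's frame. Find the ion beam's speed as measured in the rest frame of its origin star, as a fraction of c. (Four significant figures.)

0.9383c

In units of c, u = (u' + v)/(1 + u'v) with u' = 0.597 and v = 0.776.
Numerator: 0.597 + 0.776 = 1.373. Denominator: 1 + (0.597)(0.776) = 1.463272.
u = 1.373/1.463272 = 0.93831, so the speed is 0.9383c.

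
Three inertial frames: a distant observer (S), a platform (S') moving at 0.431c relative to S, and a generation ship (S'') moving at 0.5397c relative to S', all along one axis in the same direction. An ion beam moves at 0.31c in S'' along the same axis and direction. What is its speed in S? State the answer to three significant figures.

First combine the ion beam and generation ship (S''→S'): u₁ = (0.31 + 0.5397)/(1 + 0.31×0.5397) = 0.8497/1.167307 = 0.72791.
Then combine with the platform (S'→S): u = (0.72791 + 0.431)/(1 + 0.72791×0.431) = 1.15891/1.31372921 = 0.88215.

0.882c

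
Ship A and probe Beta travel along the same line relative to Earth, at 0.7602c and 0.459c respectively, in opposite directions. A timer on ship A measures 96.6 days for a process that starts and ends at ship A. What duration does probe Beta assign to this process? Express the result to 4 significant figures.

Speed of ship A in probe Beta's frame: u = (v_A + v_B)/(1 + v_A v_B/c²) = (0.7602 + 0.459)/(1 + 0.7602×0.459) = 1.2192/1.3489318 = 0.90383; |u| = 0.90383c.
At |u| = 0.90383c, γ = (1 − 0.816909)^(−1/2) = 2.337.
Ship A's interval is proper; time dilation gives Δt_B = γΔτ = 2.337 × 96.6 days = 225.8 days.

225.8 days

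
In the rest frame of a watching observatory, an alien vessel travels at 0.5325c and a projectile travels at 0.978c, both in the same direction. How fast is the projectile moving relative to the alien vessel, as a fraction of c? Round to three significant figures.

0.930c

Transform to the alien vessel's frame: u' = (u − v)/(1 − uv/c²).
u' = (0.978 − 0.5325)/(1 − 0.978×0.5325) = 0.4455/0.479215 = 0.92965.
Speed in the alien vessel's frame: 0.930c (in the same direction).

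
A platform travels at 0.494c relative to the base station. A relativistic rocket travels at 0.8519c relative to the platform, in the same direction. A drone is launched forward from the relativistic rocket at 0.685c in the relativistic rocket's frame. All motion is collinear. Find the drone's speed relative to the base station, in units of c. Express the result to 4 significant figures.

Apply u = (u'+v)/(1+u'v) twice. Drone in the platform frame: (0.685+0.8519)/(1+0.685·0.8519) = 1.5369/1.5835515 = 0.97054c.
That velocity, transformed to the rest frame of the base station: (0.97054+0.494)/(1+0.97054·0.494) = 1.46454/1.47944676 = 0.98992c.

0.9899c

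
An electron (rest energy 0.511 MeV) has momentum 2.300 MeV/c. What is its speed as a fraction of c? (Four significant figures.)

0.9762c

βγ = pc/(mc²) = 2.300/0.511 = 4.501.
Since γ² = 1 + (βγ)² = 21.259, γ = √21.259 = 4.61075, and β = (βγ)/γ = 4.501/4.61075 = 0.9762.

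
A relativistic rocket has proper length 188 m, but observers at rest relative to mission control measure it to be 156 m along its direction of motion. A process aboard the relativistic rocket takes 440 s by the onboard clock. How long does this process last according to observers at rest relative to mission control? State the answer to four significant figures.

From L = L₀/γ: γ = 188/156 = 1.20513.
Δt = γΔτ = 1.20513 × 440 = 530.3 s.

530.3 s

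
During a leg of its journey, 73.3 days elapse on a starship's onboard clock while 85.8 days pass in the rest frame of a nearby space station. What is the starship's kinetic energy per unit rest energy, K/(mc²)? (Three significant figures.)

0.171

The time-dilation ratio gives γ = 85.8/73.3 = 1.17053.
Since K = (γ−1)mc², K/(mc²) = 1.17053 − 1 = 0.171.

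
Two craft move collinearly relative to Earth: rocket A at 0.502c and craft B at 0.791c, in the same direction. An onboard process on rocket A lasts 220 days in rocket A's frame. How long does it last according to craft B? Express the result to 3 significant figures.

The velocity of rocket A relative to craft B is (0.502 − 0.791)c / (1 − 0.502×0.791) = −0.47934c; relative speed 0.47934c.
γ for this relative speed: γ = 1/√(1 − 0.229767) = 1.1394.
The clock on rocket A records proper time, so craft B measures Δt = γΔτ = 1.1394 × 220 = 251 days.

251 days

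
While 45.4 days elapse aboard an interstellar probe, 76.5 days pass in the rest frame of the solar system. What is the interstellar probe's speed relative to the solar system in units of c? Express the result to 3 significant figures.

γ = Δt/Δτ = 76.5/45.4 = 1.685.
β = √(1 − 1/γ²) = √(1 − 0.352209) = √0.647791 = 0.805.

0.805c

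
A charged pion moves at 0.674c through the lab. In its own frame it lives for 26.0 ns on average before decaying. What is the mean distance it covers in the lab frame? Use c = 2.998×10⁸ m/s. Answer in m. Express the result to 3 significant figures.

7.11 m

β² = 0.454276, so γ = 1/√0.545724 = 1.3537.
Lab-frame lifetime: Δt = γτ = 1.3537 × 26.0 ns = 35.196 ns.
Distance: d = vΔt = 0.674 × 2.998×10⁸ m/s × 3.5196×10^-8 s = 7.11 m.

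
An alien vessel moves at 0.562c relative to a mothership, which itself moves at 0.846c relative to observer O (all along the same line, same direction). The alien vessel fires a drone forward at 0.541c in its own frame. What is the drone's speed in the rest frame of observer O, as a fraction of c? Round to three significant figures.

0.986c

Compose velocities in two stages. Stage 1 (into S'): u₁ = (0.541+0.562)/(1+0.541×0.562) = 0.84583.
Stage 2 (into S): u = (0.84583+0.846)/(1+0.84583×0.846) = 0.98616, so the speed is 0.986c.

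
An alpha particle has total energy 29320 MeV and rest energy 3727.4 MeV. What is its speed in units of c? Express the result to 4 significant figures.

0.9919c

Total energy E = γmc² gives γ = 29320/3727.4 = 7.8661.
Hence β = √(1 − 1/γ²) = √(1 − 0.0161615) = √0.9838385 = 0.9919.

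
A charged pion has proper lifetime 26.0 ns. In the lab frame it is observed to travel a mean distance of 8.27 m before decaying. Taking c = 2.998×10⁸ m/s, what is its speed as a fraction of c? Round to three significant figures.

0.728c

Let x = d/(cτ) = 8.270 m / (2.998×10⁸ m/s × 2.600×10^-8 s) = 1.061. Since d = βγcτ, x = βγ = β/√(1−β²).
Solving: β² = x²/(1+x²) = 1.12572/2.12572 = 0.529571, so β = 0.728.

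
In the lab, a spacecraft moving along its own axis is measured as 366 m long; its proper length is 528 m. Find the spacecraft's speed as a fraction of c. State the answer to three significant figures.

Length contraction gives γ = L₀/L = 528/366 = 1.4426.
β = √(1 − 1/γ²) = √0.519484 = 0.721.

0.721c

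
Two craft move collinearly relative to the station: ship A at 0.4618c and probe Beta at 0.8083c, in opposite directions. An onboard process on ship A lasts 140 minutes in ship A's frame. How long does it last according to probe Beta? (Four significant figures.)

368.1 minutes

Transform ship A's velocity into probe Beta's frame: (0.4618 + 0.8083)/(1 + 0.4618·0.8083) = 1.2701/1.37327294, so the relative speed is 0.92487c.
At |u| = 0.92487c, γ = (1 − 0.855385)^(−1/2) = 2.6296.
Ship A's interval is proper; time dilation gives Δt_B = γΔτ = 2.6296 × 140 minutes = 368.1 minutes.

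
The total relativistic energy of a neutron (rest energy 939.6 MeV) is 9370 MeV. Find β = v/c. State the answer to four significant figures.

0.9950

Total energy E = γmc² gives γ = 9370/939.6 = 9.9723.
Hence β = √(1 − 1/γ²) = √(1 − 0.0100556) = √0.9899444 = 0.9950.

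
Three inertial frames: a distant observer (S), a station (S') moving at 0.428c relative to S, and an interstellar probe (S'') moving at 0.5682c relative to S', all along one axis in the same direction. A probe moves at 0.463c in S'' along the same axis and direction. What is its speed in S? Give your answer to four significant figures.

First combine the probe and interstellar probe (S''→S'): u₁ = (0.463 + 0.5682)/(1 + 0.463×0.5682) = 1.0312/1.2630766 = 0.81642.
Then combine with the station (S'→S): u = (0.81642 + 0.428)/(1 + 0.81642×0.428) = 1.24442/1.34942776 = 0.92218.

0.9222c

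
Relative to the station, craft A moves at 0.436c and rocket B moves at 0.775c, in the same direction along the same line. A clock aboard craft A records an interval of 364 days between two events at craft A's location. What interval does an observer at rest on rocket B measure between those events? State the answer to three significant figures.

Transform craft A's velocity into rocket B's frame: (0.436 − 0.775)/(1 − 0.436·0.775) = −0.339/0.6621, so the relative speed is 0.51201c.
γ for this relative speed: γ = 1/√(1 − 0.262154) = 1.1642.
The clock on craft A records proper time, so rocket B measures Δt = γΔτ = 1.1642 × 364 = 424 days.

424 days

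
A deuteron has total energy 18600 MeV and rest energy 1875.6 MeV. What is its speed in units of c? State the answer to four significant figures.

γ = E/(mc²) = 18600/1875.6 = 9.9168.
β = √(1 − 1/γ²) = √(1 − 0.0101685) = √0.9898315 = 0.9949.

0.9949c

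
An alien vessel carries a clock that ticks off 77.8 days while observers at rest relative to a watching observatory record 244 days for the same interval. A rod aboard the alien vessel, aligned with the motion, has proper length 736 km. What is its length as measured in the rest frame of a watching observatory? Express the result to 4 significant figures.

234.7 km

γ = Δt/Δτ = 244/77.8 = 3.13625.
The rod contracts by the same γ: 736 km / 3.13625 = 234.7 km.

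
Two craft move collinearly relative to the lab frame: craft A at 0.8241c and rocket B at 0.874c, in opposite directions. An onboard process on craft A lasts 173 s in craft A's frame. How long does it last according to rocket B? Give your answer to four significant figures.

The velocity of craft A relative to rocket B is (0.8241 + 0.874)c / (1 + 0.8241×0.874) = 0.98712c; relative speed 0.98712c.
γ for this relative speed: γ = 1/√(1 − 0.974406) = 6.2507.
The clock on craft A records proper time, so rocket B measures Δt = γΔτ = 6.2507 × 173 = 1081 s.

1081 s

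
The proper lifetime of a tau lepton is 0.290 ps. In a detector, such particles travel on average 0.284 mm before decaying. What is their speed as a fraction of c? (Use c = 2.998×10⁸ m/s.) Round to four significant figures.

0.9562c

d = βγcτ ⇒ βγ = d/(cτ) = 2.840×10^-4 m / (8.6942×10^-5 m) = 3.2665.
β = (βγ)/√(1+(βγ)²) = 3.2665/√11.67 = 0.9562.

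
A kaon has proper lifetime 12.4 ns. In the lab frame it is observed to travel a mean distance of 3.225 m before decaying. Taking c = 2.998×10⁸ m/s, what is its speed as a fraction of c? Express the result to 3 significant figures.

0.655c

Let x = d/(cτ) = 3.225 m / (2.998×10⁸ m/s × 1.240×10^-8 s) = 0.86751. Since d = βγcτ, x = βγ = β/√(1−β²).
Solving: β² = x²/(1+x²) = 0.752574/1.752574 = 0.429411, so β = 0.655.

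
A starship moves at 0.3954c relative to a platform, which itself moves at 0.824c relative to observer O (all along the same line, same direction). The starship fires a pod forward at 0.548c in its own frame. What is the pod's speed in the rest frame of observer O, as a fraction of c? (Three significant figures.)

0.976c

Compose velocities in two stages. Stage 1 (into S'): u₁ = (0.548+0.3954)/(1+0.548×0.3954) = 0.77539.
Stage 2 (into S): u = (0.77539+0.824)/(1+0.77539×0.824) = 0.97588, so the speed is 0.976c.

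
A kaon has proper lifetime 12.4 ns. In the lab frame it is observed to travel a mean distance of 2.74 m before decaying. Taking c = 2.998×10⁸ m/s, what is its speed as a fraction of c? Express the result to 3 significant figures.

0.593c

Let x = d/(cτ) = 2.740 m / (2.998×10⁸ m/s × 1.240×10^-8 s) = 0.73705. Since d = βγcτ, x = βγ = β/√(1−β²).
Solving: β² = x²/(1+x²) = 0.543243/1.543243 = 0.352014, so β = 0.593.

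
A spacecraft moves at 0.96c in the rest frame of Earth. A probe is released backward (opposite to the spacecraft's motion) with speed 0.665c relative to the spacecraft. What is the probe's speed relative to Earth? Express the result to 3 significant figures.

0.816c

Relativistic velocity addition: u = (u' + v)/(1 + u'v/c²), with u' = −0.665c and v = 0.96c.
Numerator: −0.665 + 0.96 = 0.295. Denominator: 1 + (−0.665)(0.96) = 0.3616.
u = 0.295/0.3616 = 0.81582, so the speed is 0.816c.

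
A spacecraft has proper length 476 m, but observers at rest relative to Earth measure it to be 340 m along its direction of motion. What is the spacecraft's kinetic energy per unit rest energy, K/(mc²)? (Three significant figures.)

0.400

From L = L₀/γ: γ = 476/340 = 1.4.
K/(mc²) = γ − 1 = 1.4 − 1 = 0.400.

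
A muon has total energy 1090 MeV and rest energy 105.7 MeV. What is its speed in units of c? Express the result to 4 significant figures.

0.9953c

γ = E/(mc²) = 1090/105.7 = 10.312.
β = √(1 − 1/γ²) = √(1 − 0.00940403) = √0.99059597 = 0.9953.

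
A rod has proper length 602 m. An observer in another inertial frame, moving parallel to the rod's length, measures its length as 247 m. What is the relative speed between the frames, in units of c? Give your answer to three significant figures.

0.912c

Length contraction gives γ = L₀/L = 602/247 = 2.4372.
β = √(1 − 1/γ²) = √0.831648 = 0.912.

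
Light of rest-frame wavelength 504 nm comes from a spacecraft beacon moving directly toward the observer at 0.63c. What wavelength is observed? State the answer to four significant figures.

Relativistic Doppler for wavelength: λ_obs = λ_src · √((1−β)/(1+β)).
With β = 0.63: factor = √(0.37/1.63) = 0.47644.
λ_obs = 504 × 0.47644 = 240.1 nm.

240.1 nm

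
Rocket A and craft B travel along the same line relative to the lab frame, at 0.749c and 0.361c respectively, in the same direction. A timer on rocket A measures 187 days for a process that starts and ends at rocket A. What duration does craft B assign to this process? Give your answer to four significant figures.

Transform rocket A's velocity into craft B's frame: (0.749 − 0.361)/(1 − 0.749·0.361) = 0.388/0.729611, so the relative speed is 0.53179c.
At |u| = 0.53179c, γ = (1 − 0.282801)^(−1/2) = 1.1808.
The clock on rocket A records proper time, so craft B measures Δt = γΔτ = 1.1808 × 187 = 220.8 days.

220.8 days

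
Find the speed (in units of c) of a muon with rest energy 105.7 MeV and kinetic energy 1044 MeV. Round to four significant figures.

0.9958c

K = (γ−1)mc², so γ = 1 + 1044/105.7 = 10.877.
Then v/c = √(1 − γ⁻²) = √(1 − 0.00845243) = √0.99154757 = 0.9958.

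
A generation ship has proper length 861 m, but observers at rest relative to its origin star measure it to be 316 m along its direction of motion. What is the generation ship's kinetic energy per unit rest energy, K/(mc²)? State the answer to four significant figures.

Length contraction gives γ = L₀/L = 861/316 = 2.72468.
K/(mc²) = γ − 1 = 2.72468 − 1 = 1.725.

1.725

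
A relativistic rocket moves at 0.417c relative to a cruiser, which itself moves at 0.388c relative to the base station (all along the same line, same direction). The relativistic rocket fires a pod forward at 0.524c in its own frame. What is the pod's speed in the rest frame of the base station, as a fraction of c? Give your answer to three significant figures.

0.893c

Compose velocities in two stages. Stage 1 (into S'): u₁ = (0.524+0.417)/(1+0.524×0.417) = 0.77226.
Stage 2 (into S): u = (0.77226+0.388)/(1+0.77226×0.388) = 0.89276, so the speed is 0.893c.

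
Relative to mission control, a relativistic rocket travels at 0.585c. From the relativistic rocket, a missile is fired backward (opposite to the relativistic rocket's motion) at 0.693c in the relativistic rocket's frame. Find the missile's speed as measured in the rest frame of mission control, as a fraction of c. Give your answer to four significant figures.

0.1816c

In units of c, u = (u' + v)/(1 + u'v) with u' = −0.693 and v = 0.585.
Numerator: −0.693 + 0.585 = −0.108. Denominator: 1 + (−0.693)(0.585) = 0.594595.
u = −0.108/0.594595 = −0.18164, so the speed is 0.1816c.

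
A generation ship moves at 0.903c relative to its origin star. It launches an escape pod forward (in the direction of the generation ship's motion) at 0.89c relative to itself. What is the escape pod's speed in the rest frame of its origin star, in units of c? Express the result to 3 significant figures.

0.994c

Relativistic velocity addition: u = (u' + v)/(1 + u'v/c²), with u' = 0.89c and v = 0.903c.
Numerator: 0.89 + 0.903 = 1.793. Denominator: 1 + (0.89)(0.903) = 1.80367.
u = 1.793/1.80367 = 0.99408, so the speed is 0.994c.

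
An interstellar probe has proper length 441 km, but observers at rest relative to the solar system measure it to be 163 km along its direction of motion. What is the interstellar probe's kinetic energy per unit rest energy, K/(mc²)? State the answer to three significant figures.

1.71

γ = L₀/L = 441/163 = 2.70552.
K/(mc²) = γ − 1 = 2.70552 − 1 = 1.71.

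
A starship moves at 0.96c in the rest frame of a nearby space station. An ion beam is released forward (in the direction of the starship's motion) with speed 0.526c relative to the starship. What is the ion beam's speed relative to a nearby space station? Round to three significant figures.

0.987c

Relativistic velocity addition: u = (u' + v)/(1 + u'v/c²), with u' = 0.526c and v = 0.96c.
Numerator: 0.526 + 0.96 = 1.486. Denominator: 1 + (0.526)(0.96) = 1.50496.
u = 1.486/1.50496 = 0.9874, so the speed is 0.987c.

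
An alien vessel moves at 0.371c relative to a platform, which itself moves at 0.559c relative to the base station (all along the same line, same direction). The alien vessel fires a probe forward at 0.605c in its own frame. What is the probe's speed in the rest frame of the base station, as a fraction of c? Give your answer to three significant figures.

Apply u = (u'+v)/(1+u'v) twice. Probe in the platform frame: (0.605+0.371)/(1+0.605·0.371) = 0.976/1.224455 = 0.79709c.
That velocity, transformed to the rest frame of the base station: (0.79709+0.559)/(1+0.79709·0.559) = 1.35609/1.44557331 = 0.9381c.

0.938c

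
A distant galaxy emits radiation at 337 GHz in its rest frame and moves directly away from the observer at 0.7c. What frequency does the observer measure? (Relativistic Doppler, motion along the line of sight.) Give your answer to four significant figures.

141.6 GHz

Relativistic Doppler (source moving away): f_obs = f_src · √((1−β)/(1+β)).
With β = 0.7: factor = √(0.3/1.7) = 0.42008.
f_obs = 337 × 0.42008 = 141.6 GHz.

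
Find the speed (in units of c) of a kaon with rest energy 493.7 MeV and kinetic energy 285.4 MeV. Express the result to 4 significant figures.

γ = 1 + K/(mc²) = 1 + 285.4/493.7 = 1.5781.
β = √(1 − 1/γ²) = √(1 − 0.401542) = √0.598458 = 0.7736.

0.7736c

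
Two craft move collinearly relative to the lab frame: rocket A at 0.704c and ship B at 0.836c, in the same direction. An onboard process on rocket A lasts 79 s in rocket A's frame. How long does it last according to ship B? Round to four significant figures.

83.41 s

The velocity of rocket A relative to ship B is (0.704 − 0.836)c / (1 − 0.704×0.836) = −0.32081c; relative speed 0.32081c.
At |u| = 0.32081c, γ = (1 − 0.102919)^(−1/2) = 1.0558.
Rocket A's interval is proper; time dilation gives Δt_B = γΔτ = 1.0558 × 79 s = 83.41 s.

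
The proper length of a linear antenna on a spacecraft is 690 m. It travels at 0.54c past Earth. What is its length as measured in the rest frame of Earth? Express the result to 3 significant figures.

581 m

β² = 0.2916, so γ = 1/√0.7084 = 1.1881.
Along the direction of motion the measured length is L₀/γ = 690/1.1881 = 581 m.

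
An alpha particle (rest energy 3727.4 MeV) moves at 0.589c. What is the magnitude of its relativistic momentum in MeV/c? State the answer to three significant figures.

With β = 0.589, γ = 1/√(1 − 0.589²) = 1/√0.653079 = 1.2374.
Momentum: p = γβ·mc = 1.2374 × 0.589 × 3727.4 MeV/c = 2720 MeV/c.

2720 MeV/c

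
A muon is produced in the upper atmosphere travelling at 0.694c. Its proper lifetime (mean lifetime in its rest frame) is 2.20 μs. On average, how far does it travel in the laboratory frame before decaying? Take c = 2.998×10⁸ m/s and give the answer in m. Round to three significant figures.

With β = 0.694, γ = 1/√(1 − 0.694²) = 1/√0.518364 = 1.3889.
Lab-frame lifetime: Δt = γτ = 1.3889 × 2.20 μs = 3.0556 μs.
Distance: d = vΔt = 0.694 × 2.998×10⁸ m/s × 3.0556×10^-6 s = 636 m.

636 m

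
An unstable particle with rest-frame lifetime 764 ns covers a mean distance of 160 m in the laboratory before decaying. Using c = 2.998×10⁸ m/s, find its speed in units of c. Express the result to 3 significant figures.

0.573c

d = βγcτ ⇒ βγ = d/(cτ) = 160.0 m / (229.0472 m) = 0.69855.
β = (βγ)/√(1+(βγ)²) = 0.69855/√1.487972 = 0.573.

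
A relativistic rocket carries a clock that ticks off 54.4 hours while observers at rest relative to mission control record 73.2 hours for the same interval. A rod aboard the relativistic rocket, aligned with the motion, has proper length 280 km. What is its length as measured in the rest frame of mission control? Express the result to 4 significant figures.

The time-dilation ratio gives γ = 73.2/54.4 = 1.34559.
The rod contracts by the same γ: 280 km / 1.34559 = 208.1 km.

208.1 km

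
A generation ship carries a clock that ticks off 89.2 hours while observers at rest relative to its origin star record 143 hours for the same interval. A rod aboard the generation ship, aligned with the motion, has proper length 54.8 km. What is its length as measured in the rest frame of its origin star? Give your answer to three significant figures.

34.2 km

γ = Δt/Δτ = 143/89.2 = 1.60314.
The rod contracts by the same γ: 54.8 km / 1.60314 = 34.2 km.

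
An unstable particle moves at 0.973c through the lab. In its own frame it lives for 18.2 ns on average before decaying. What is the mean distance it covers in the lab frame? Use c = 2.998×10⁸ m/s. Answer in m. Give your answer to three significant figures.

23.0 m

γ = 1/√(1 − β²) = 1/√(1 − 0.946729) = 1/√0.053271 = 1/0.230805 = 4.3327.
Lab-frame lifetime: Δt = γτ = 4.3327 × 18.2 ns = 78.855 ns.
Distance: d = vΔt = 0.973 × 2.998×10⁸ m/s × 7.8855×10^-8 s = 23.0 m.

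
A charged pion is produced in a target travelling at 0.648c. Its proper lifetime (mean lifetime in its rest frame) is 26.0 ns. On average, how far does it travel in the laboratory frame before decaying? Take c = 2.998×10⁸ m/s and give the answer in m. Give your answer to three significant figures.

Lorentz factor: γ = (1 − 0.419904)^(−1/2) = 1.313.
Lab-frame lifetime: Δt = γτ = 1.313 × 26.0 ns = 34.138 ns.
Distance: d = vΔt = 0.648 × 2.998×10⁸ m/s × 3.4138×10^-8 s = 6.63 m.

6.63 m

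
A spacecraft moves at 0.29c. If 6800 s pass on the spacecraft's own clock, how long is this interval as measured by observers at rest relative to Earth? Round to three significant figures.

7110 s

γ = 1/√(1 − β²) = 1/√(1 − 0.0841) = 1/√0.9159 = 1/0.957027 = 1.0449.
Time dilation: Δt = γ·Δτ = 1.0449 × 6800 = 7110 s.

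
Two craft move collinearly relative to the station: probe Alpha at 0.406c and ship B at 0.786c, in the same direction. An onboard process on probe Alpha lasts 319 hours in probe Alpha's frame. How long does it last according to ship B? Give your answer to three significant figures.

384 hours

Speed of probe Alpha in ship B's frame: u = (v_A − v_B)/(1 − v_A v_B/c²) = (0.406 − 0.786)/(1 − 0.406×0.786) = −0.38/0.680884 = −0.5581; |u| = 0.5581c.
At |u| = 0.5581c, γ = (1 − 0.311476)^(−1/2) = 1.2051.
Probe Alpha's interval is proper; time dilation gives Δt_B = γΔτ = 1.2051 × 319 hours = 384 hours.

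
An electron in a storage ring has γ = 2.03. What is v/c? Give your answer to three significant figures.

β = √(1 − 1/γ²) = √(1 − 1/4.1209) = √0.757335 = 0.870.

0.870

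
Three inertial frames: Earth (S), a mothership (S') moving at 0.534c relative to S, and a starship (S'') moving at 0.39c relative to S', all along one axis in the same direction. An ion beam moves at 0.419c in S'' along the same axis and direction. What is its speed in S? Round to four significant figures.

Apply u = (u'+v)/(1+u'v) twice. Ion beam in the mothership frame: (0.419+0.39)/(1+0.419·0.39) = 0.809/1.16341 = 0.69537c.
That velocity, transformed to the rest frame of Earth: (0.69537+0.534)/(1+0.69537·0.534) = 1.22937/1.37132758 = 0.89648c.

0.8965c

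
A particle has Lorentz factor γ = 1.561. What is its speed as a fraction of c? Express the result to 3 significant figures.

β = √(1 − 1/γ²) = √(1 − 1/2.436721) = √0.589612 = 0.768.

0.768c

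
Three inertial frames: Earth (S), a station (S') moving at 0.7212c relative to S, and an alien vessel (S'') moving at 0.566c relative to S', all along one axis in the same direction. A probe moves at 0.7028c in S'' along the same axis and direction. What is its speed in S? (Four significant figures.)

0.9845c

Apply u = (u'+v)/(1+u'v) twice. Probe in the station frame: (0.7028+0.566)/(1+0.7028·0.566) = 1.2688/1.3977848 = 0.90772c.
That velocity, transformed to the rest frame of Earth: (0.90772+0.7212)/(1+0.90772·0.7212) = 1.62892/1.654647664 = 0.98445c.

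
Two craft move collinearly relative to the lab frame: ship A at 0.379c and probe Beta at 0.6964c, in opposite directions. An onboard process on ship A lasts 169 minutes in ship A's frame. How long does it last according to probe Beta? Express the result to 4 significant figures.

Speed of ship A in probe Beta's frame: u = (v_A + v_B)/(1 + v_A v_B/c²) = (0.379 + 0.6964)/(1 + 0.379×0.6964) = 1.0754/1.2639356 = 0.85083; |u| = 0.85083c.
At |u| = 0.85083c, γ = (1 − 0.723912)^(−1/2) = 1.9032.
Ship A's interval is proper; time dilation gives Δt_B = γΔτ = 1.9032 × 169 minutes = 321.6 minutes.

321.6 minutes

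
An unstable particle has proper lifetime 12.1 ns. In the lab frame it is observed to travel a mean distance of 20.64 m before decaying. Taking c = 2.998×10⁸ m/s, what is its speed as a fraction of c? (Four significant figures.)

0.9849c

d = βγcτ ⇒ βγ = d/(cτ) = 20.64 m / (3.62758 m) = 5.6897.
β = (βγ)/√(1+(βγ)²) = 5.6897/√33.3727 = 0.9849.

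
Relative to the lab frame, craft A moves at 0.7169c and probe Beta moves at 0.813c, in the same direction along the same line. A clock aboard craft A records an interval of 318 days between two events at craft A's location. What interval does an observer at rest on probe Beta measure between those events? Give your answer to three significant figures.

Transform craft A's velocity into probe Beta's frame: (0.7169 − 0.813)/(1 − 0.7169·0.813) = −0.0961/0.4171603, so the relative speed is 0.23037c.
γ for this relative speed: γ = 1/√(1 − 0.0530703) = 1.0276.
Craft A's interval is proper; time dilation gives Δt_B = γΔτ = 1.0276 × 318 days = 327 days.

327 days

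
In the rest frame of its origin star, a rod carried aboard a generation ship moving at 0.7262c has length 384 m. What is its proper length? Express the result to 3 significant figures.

With β = 0.7262, γ = 1/√(1 − 0.7262²) = 1/√0.47263356 = 1.4546.
Proper length: L₀ = γ·L = 1.4546 × 384 = 559 m.

559 m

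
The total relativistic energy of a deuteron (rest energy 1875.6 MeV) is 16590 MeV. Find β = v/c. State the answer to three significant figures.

Total energy E = γmc² gives γ = 16590/1875.6 = 8.8452.
Hence β = √(1 − 1/γ²) = √(1 − 0.0127816) = √0.9872184 = 0.994.

0.994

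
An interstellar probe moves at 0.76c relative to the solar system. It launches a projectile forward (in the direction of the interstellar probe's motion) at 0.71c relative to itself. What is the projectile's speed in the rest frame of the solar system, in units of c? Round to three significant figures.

0.955c

Relativistic velocity addition: u = (u' + v)/(1 + u'v/c²), with u' = 0.71c and v = 0.76c.
Numerator: 0.71 + 0.76 = 1.47. Denominator: 1 + (0.71)(0.76) = 1.5396.
u = 1.47/1.5396 = 0.95479, so the speed is 0.955c.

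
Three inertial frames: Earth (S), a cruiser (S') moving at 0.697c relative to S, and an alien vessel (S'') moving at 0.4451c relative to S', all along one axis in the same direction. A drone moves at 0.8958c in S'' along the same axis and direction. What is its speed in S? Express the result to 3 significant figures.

0.992c

Apply u = (u'+v)/(1+u'v) twice. Drone in the cruiser frame: (0.8958+0.4451)/(1+0.8958·0.4451) = 1.3409/1.39872058 = 0.95866c.
That velocity, transformed to the rest frame of Earth: (0.95866+0.697)/(1+0.95866·0.697) = 1.65566/1.66818602 = 0.99249c.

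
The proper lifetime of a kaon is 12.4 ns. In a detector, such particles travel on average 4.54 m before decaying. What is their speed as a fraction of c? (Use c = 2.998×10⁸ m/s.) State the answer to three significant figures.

d = βγcτ ⇒ βγ = d/(cτ) = 4.540 m / (3.71752 m) = 1.2212.
β = (βγ)/√(1+(βγ)²) = 1.2212/√2.49133 = 0.774.

0.774c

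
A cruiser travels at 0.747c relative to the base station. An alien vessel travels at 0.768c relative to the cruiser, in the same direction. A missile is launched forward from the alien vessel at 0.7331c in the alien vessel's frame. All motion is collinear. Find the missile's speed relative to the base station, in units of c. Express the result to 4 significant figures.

Apply u = (u'+v)/(1+u'v) twice. Missile in the cruiser frame: (0.7331+0.768)/(1+0.7331·0.768) = 1.5011/1.5630208 = 0.96038c.
That velocity, transformed to the rest frame of the base station: (0.96038+0.747)/(1+0.96038·0.747) = 1.70738/1.71740386 = 0.99416c.

0.9942c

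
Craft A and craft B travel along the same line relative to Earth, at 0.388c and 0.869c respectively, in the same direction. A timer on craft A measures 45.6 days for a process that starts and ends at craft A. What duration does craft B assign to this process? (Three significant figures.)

66.3 days

Transform craft A's velocity into craft B's frame: (0.388 − 0.869)/(1 − 0.388·0.869) = −0.481/0.662828, so the relative speed is 0.72568c.
γ for this relative speed: γ = 1/√(1 − 0.526611) = 1.4534.
Craft A's interval is proper; time dilation gives Δt_B = γΔτ = 1.4534 × 45.6 days = 66.3 days.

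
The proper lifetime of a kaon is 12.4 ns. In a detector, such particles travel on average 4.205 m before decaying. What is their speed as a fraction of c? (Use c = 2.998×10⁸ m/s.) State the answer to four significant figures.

Let x = d/(cτ) = 4.205 m / (2.998×10⁸ m/s × 1.240×10^-8 s) = 1.1311. Since d = βγcτ, x = βγ = β/√(1−β²).
Solving: β² = x²/(1+x²) = 1.27939/2.27939 = 0.561286, so β = 0.7492.

0.7492c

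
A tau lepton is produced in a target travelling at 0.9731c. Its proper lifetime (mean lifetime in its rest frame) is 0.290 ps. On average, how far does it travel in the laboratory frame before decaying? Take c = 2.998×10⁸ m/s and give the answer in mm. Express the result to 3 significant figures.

0.367 mm

β² = 0.94692361, so γ = 1/√0.05307639 = 4.3406.
Lab-frame lifetime: Δt = γτ = 4.3406 × 0.290 ps = 1.2588 ps.
Distance: d = vΔt = 0.9731 × 2.998×10⁸ m/s × 1.2588×10^-12 s = 3.67×10^-4 m = 0.367 mm.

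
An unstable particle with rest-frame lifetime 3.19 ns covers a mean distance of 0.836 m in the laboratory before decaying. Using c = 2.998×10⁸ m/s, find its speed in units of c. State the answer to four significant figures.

0.6581c

d = βγcτ ⇒ βγ = d/(cτ) = 0.8360 m / (0.956362 m) = 0.87415.
β = (βγ)/√(1+(βγ)²) = 0.87415/√1.764138 = 0.6581.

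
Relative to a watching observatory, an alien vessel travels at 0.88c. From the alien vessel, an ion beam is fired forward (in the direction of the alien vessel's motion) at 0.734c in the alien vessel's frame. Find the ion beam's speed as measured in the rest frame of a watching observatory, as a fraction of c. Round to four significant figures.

0.9806c

Relativistic velocity addition: u = (u' + v)/(1 + u'v/c²), with u' = 0.734c and v = 0.88c.
Numerator: 0.734 + 0.88 = 1.614. Denominator: 1 + (0.734)(0.88) = 1.64592.
u = 1.614/1.64592 = 0.98061, so the speed is 0.9806c.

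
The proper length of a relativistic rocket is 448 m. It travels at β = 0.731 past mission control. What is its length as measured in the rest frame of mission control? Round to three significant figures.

306 m

With β = 0.731, γ = 1/√(1 − 0.731²) = 1/√0.465639 = 1.4655.
Length contraction: L = L₀/γ = 448/1.4655 = 306 m.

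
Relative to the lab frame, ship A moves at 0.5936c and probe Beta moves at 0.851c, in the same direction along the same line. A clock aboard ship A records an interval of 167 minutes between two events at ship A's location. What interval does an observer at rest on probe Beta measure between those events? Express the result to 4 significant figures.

195.5 minutes

Speed of ship A in probe Beta's frame: u = (v_A − v_B)/(1 − v_A v_B/c²) = (0.5936 − 0.851)/(1 − 0.5936×0.851) = −0.2574/0.4948464 = −0.52016; |u| = 0.52016c.
γ for this relative speed: γ = 1/√(1 − 0.270566) = 1.1709.
The clock on ship A records proper time, so probe Beta measures Δt = γΔτ = 1.1709 × 167 = 195.5 minutes.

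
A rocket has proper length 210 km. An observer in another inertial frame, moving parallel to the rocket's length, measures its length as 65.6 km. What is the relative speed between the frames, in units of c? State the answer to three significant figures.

0.950c

Length contraction gives γ = L₀/L = 210/65.6 = 3.2012.
β = √(1 − 1/γ²) = √0.902417 = 0.950.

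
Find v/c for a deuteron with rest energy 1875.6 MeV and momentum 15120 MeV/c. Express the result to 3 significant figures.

0.992

βγ = pc/(mc²) = 15120/1875.6 = 8.0614.
Since γ² = 1 + (βγ)² = 65.9862, γ = √65.9862 = 8.12319, and β = (βγ)/γ = 8.0614/8.12319 = 0.992.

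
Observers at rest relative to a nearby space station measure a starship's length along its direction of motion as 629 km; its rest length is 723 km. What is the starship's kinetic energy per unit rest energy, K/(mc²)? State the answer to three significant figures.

γ = L₀/L = 723/629 = 1.14944.
K/(mc²) = γ − 1 = 1.14944 − 1 = 0.149.

0.149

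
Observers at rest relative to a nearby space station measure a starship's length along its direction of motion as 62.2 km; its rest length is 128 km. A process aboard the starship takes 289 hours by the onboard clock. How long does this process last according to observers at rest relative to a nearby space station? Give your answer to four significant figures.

594.7 hours

From L = L₀/γ: γ = 128/62.2 = 2.05788.
The same γ dilates the second interval: 2.05788 × 289 hours = 594.7 hours.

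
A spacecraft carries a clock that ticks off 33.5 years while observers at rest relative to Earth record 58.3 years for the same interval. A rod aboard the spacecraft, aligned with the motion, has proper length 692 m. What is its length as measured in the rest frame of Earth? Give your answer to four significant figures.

397.6 m

γ = Δt/Δτ = 58.3/33.5 = 1.7403.
L = L₀/γ = 692/1.7403 = 397.6 m.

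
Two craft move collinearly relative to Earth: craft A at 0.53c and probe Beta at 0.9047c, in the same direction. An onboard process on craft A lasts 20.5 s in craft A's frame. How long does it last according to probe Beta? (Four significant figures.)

The velocity of craft A relative to probe Beta is (0.53 − 0.9047)c / (1 − 0.53×0.9047) = −0.71987c; relative speed 0.71987c.
At |u| = 0.71987c, γ = (1 − 0.518213)^(−1/2) = 1.4407.
Craft A's interval is proper; time dilation gives Δt_B = γΔτ = 1.4407 × 20.5 s = 29.53 s.

29.53 s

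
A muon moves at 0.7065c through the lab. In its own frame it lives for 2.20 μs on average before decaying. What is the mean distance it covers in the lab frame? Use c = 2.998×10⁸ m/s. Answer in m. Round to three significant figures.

658 m

Lorentz factor: γ = (1 − 0.49914225)^(−1/2) = 1.413.
Lab-frame lifetime: Δt = γτ = 1.413 × 2.20 μs = 3.1086 μs.
Distance: d = vΔt = 0.7065 × 2.998×10⁸ m/s × 3.1086×10^-6 s = 658 m.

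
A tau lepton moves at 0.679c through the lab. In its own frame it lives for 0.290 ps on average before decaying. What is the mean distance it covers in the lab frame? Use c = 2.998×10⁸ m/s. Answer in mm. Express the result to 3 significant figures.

β² = 0.461041, so γ = 1/√0.538959 = 1.3621.
Lab-frame lifetime: Δt = γτ = 1.3621 × 0.290 ps = 0.39501 ps.
Distance: d = vΔt = 0.679 × 2.998×10⁸ m/s × 3.9501×10^-13 s = 8.04×10^-5 m = 0.0804 mm.

0.0804 mm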